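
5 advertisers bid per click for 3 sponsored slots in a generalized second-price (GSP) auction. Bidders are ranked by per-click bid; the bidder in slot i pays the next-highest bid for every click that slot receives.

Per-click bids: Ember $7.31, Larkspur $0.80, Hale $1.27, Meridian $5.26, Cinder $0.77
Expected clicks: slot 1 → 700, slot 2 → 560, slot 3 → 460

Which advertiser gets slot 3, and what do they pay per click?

Per-click bids in order: $7.31 (Ember) > $5.26 (Meridian) > $1.27 (Hale) > $0.80 (Larkspur) > …
Slot 3 goes to the third-ranked bidder, Hale, who pays the next bid down: $0.80/click.

Hale; $0.80 per click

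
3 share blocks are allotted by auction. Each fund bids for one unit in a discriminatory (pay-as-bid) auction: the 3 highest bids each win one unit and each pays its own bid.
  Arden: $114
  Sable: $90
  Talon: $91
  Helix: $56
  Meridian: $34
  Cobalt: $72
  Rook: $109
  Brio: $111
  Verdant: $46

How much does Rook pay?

Rook pays $109

Bids ranked high→low: 114 (Arden), 111 (Brio), 109 (Rook), 91 (Talon), 90 (Sable), …
Top 3: Arden, Brio, Rook.
Rook wins → own bid $109.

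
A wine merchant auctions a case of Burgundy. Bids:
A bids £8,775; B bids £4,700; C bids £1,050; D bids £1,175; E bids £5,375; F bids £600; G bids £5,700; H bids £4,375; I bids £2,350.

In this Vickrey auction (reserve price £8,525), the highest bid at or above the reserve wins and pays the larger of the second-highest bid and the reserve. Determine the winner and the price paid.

Sorting bids: 8,775 (A) > 5,700 (G) > 5,375 (E) > 4,700 (B) > 4,375 (H) > 2,350 (I) > …
Highest eligible bid: A at £8,775.
Second-highest bid £5,700 is below the reserve £8,525, so the reserve binds → payment £8,525.

A pays £8,525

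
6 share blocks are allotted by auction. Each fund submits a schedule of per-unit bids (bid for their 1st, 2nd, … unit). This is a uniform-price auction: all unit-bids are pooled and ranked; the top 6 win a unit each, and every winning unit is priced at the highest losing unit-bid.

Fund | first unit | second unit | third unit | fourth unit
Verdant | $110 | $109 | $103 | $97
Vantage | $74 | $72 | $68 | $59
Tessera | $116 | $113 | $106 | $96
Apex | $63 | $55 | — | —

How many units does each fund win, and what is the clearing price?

All unit-bids, highest first — top 6: 116 (Tessera-1), 113 (Tessera-2), 110 (Verdant-1), 109 (Verdant-2), 106 (Tessera-3), 103 (Verdant-3)
Highest rejected unit-bid = $97.
Allocation: Tessera 3, Verdant 3.

Tessera 3, Verdant 3; clearing price $97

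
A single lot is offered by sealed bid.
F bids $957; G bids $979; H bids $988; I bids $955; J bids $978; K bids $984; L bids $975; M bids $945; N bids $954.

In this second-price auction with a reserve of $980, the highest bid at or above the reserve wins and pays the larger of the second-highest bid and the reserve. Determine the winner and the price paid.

H pays $984

Bids in order: 988 (H) > 984 (K) > 979 (G) > 978 (J) > 975 (L) > 957 (F) > …
H has the top bid at or above the reserve ($988).
Second-highest bid $984 exceeds the reserve $980 → payment $984.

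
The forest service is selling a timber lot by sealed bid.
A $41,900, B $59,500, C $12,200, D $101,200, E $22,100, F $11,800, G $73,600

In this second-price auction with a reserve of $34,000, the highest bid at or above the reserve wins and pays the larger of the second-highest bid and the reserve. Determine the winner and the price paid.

D pays $73,600

Bids ranked: 101,200 (D) > 73,600 (G) > 59,500 (B) > 41,900 (A) > 22,100 (E) > 12,200 (C) > …
Highest eligible bid: D at $101,200.
Second-highest bid $73,600 exceeds the reserve $34,000 → payment $73,600.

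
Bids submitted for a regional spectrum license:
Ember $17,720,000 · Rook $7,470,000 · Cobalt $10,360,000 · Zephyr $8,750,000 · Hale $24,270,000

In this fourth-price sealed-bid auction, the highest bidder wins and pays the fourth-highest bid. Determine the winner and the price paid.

Hale pays $8,750,000

Fourth-price sealed-bid auction: the highest bidder wins and pays the fourth-highest bid.
Sorting bids: 24,270,000 (Hale) > 17,720,000 (Ember) > 10,360,000 (Cobalt) > 8,750,000 (Zephyr) > 7,470,000 (Rook)
Hale is highest; pays the fourth-highest bid, $8,750,000.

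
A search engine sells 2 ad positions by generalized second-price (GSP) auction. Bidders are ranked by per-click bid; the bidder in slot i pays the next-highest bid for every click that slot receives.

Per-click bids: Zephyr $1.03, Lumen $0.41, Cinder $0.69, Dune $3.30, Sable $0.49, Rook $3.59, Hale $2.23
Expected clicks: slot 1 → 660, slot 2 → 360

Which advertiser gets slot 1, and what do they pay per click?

Sorting advertisers: $3.59 (Rook) > $3.30 (Dune) > $2.23 (Hale) > …
Slot 1 goes to the first-ranked bidder, Rook, who pays the next bid down: $3.30/click.

Rook; $3.30 per click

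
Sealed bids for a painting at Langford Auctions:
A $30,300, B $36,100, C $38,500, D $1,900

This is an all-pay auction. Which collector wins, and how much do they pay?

Bids in order: 38,500 (C) > 36,100 (B) > 30,300 (A) > 1,900 (D)
C is highest and takes the item; every bidder forfeits their bid.

C pays $38,500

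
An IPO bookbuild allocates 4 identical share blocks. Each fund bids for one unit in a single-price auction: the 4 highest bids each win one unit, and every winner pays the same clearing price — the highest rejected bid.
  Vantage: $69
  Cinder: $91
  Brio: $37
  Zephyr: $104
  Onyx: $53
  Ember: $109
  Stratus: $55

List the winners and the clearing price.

Ember, Zephyr, Cinder, Vantage; each pays $55

Sorting: 109 (Ember), 104 (Zephyr), 91 (Cinder), 69 (Vantage), 55 (Stratus), 53 (Onyx), …
Winners (4 units): Ember, Zephyr, Cinder, Vantage.
Highest unsuccessful bid: $55 → clearing price.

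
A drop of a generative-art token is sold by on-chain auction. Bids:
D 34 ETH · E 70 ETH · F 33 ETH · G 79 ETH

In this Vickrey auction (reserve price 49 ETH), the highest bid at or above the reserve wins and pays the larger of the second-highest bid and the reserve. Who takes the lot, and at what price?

Vickrey auction (reserve price 49 ETH): the highest bid at or above the reserve wins and pays the larger of the second-highest bid and the reserve.
Sorting bids: 79 (G) > 70 (E) > 34 (D) > 33 (F)
Highest eligible bid: G at 79 ETH.
Second-highest bid 70 ETH exceeds the reserve 49 ETH → payment 70 ETH.

G pays 70 ETH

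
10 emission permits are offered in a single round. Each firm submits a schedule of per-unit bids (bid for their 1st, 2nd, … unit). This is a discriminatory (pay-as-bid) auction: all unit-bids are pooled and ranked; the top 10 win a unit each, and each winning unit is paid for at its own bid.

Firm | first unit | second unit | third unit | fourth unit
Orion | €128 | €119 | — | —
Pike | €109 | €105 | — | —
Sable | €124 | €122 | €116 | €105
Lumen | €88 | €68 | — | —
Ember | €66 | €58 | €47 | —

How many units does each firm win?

Lumen 2, Orion 2, Pike 2, Sable 4

All unit-bids, highest first — top 10: 128 (Orion-1), 124 (Sable-1), 122 (Sable-2), 119 (Orion-2), 116 (Sable-3), 109 (Pike-1), 105 (Pike-2), 105 (Sable-4), 88 (Lumen-1), 68 (Lumen-2)
Next rejected bid: €66 (not a price — pay-as-bid).
Allocation: Lumen 2, Orion 2, Pike 2, Sable 4.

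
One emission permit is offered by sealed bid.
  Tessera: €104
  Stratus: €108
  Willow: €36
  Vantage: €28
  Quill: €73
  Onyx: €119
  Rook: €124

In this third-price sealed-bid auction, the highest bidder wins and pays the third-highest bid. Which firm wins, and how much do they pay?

Rook pays €108

Bids ranked: 124 (Rook) > 119 (Onyx) > 108 (Stratus) > 104 (Tessera) > 73 (Quill) > 36 (Willow) > …
Rook wins; payment is bid #3 in the ranking = €108.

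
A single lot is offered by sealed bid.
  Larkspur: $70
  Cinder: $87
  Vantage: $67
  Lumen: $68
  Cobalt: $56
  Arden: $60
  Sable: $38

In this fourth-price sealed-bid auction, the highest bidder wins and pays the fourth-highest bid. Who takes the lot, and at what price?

Cinder pays $67

Bids in order: 87 (Cinder) > 70 (Larkspur) > 68 (Lumen) > 67 (Vantage) > 60 (Arden) > 56 (Cobalt) > …
Cinder is highest; pays the fourth-highest bid, $67.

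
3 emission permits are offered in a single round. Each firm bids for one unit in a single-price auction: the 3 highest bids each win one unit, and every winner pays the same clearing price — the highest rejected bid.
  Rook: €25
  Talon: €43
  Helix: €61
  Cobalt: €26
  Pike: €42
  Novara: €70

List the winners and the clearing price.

Novara, Helix, Talon; each pays €42

Bids ranked high→low: 70 (Novara), 61 (Helix), 43 (Talon), 42 (Pike), 26 (Cobalt), …
Top 3: Novara, Helix, Talon.
Clearing price = highest rejected bid = €42.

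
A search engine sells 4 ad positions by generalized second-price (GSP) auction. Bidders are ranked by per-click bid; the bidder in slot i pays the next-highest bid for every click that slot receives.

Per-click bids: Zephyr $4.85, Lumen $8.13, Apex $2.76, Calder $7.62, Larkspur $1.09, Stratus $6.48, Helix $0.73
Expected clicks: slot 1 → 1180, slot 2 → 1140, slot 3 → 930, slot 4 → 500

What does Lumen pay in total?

Sorting advertisers: $8.13 (Lumen) > $7.62 (Calder) > $6.48 (Stratus) > $4.85 (Zephyr) > $2.76 (Apex) > …
Lumen holds slot 1 → pays next bid $7.62 × 1180 clicks = $8991.60.

Lumen pays $8991.60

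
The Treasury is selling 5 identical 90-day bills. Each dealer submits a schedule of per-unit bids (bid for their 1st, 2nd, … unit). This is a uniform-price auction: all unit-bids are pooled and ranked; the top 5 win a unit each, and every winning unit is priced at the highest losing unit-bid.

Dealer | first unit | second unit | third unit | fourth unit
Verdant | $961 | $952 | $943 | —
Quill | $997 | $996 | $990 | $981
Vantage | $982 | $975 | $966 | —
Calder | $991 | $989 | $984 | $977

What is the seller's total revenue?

Total revenue: $4,920

Merging the schedules and taking the best 5: 997 (Quill-1), 996 (Quill-2), 991 (Calder-1), 990 (Quill-3), 989 (Calder-2)
First bid not allocated: $984.
Allocation: Calder 2, Quill 3. Every unit priced at $984.
Revenue = 5 × 984 = $4,920.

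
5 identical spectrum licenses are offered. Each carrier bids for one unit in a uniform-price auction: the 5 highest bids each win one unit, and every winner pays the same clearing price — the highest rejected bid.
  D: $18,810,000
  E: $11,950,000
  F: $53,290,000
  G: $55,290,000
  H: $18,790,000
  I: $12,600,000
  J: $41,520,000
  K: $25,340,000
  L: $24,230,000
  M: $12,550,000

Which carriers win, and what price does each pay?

G, F, J, K, L; each pays $18,810,000

Bids ranked high→low: 55,290,000 (G), 53,290,000 (F), 41,520,000 (J), 25,340,000 (K), 24,230,000 (L), 18,810,000 (D), 18,790,000 (H), …
Top 5: G, F, J, K, L.
Highest unsuccessful bid: $18,810,000 → clearing price.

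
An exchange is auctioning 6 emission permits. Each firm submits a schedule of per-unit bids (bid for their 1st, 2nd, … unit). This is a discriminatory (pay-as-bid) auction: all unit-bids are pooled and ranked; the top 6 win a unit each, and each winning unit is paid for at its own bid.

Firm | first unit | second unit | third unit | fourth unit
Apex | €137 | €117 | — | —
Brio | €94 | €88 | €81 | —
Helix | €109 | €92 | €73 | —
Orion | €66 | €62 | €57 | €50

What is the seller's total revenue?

All unit-bids, highest first — top 6: 137 (Apex-1), 117 (Apex-2), 109 (Helix-1), 94 (Brio-1), 92 (Helix-2), 88 (Brio-2)
Next rejected bid: €81 (not a price — pay-as-bid).
Each winning unit pays its own bid.
Revenue = 137 + 117 + 109 + 94 + 92 + 88 = €637.

Total revenue: €637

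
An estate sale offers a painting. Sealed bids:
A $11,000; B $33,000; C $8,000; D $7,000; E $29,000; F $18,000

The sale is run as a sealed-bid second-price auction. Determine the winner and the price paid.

Sorting bids: 33,000 (B) > 29,000 (E) > 18,000 (F) > 11,000 (A) > 8,000 (C) > 7,000 (D)
B wins with the highest bid; price is set by the runner-up at $29,000.

B pays $29,000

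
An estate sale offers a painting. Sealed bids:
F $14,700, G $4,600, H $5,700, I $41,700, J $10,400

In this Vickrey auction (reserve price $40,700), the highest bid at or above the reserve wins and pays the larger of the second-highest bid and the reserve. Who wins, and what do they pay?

Bids in order: 41,700 (I) > 14,700 (F) > 10,400 (J) > 5,700 (H) > 4,600 (G)
I has the top bid at or above the reserve ($41,700).
Second-highest bid $14,700 is below the reserve $40,700, so the reserve binds → payment $40,700.

I pays $40,700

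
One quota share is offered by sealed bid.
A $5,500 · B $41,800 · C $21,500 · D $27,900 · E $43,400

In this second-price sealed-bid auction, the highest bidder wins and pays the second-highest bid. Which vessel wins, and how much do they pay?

E pays $41,800

Sorting bids: 43,400 (E) > 41,800 (B) > 27,900 (D) > 21,500 (C) > 5,500 (A)
Second-price: E pays B's bid of $41,800.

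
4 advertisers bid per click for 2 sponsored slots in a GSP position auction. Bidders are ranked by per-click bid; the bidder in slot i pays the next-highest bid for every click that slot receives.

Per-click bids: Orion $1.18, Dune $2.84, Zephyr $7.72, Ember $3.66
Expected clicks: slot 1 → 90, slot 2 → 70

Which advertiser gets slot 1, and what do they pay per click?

Zephyr; $3.66 per click

Ranked by bid: $7.72 (Zephyr) > $3.66 (Ember) > $2.84 (Dune) > …
Slot 1 goes to the first-ranked bidder, Zephyr, who pays the next bid down: $3.66/click.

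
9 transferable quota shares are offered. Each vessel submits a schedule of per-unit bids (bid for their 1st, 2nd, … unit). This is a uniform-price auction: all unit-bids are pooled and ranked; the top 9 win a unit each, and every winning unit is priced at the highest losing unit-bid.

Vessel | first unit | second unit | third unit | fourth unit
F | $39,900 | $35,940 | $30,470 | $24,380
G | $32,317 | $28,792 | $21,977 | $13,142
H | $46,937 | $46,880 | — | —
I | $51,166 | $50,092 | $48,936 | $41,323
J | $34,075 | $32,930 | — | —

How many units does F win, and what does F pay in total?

Pooled unit-bids ranked (top 9): 51,166 (I-1), 50,092 (I-2), 48,936 (I-3), 46,937 (H-1), 46,880 (H-2), 41,323 (I-4), 39,900 (F-1), 35,940 (F-2), 34,075 (J-1)
Highest rejected unit-bid = $32,930.
F wins 2 unit(s) at $32,930 each.

F: 2 units, pays $65,860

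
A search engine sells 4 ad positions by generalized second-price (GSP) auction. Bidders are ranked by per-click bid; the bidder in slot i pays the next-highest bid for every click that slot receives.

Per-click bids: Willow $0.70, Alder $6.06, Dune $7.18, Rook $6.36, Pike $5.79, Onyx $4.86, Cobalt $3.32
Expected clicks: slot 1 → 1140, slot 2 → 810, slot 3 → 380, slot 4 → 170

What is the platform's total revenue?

Total revenue: $15185.40

Sorting advertisers: $7.18 (Dune) > $6.36 (Rook) > $6.06 (Alder) > $5.79 (Pike) > $4.86 (Onyx) > …
Slot 1: Dune pays $6.36 × 1140 = $7250.40
Slot 2: Rook pays $6.06 × 810 = $4908.60
Slot 3: Alder pays $5.79 × 380 = $2200.20
Slot 4: Pike pays $4.86 × 170 = $826.20
Total = $15185.40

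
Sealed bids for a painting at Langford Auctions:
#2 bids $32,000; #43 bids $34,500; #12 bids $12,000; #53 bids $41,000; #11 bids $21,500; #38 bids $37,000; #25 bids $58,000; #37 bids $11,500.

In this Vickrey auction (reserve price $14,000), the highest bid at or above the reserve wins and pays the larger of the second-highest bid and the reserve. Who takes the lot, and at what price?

Rule: the highest bid at or above the reserve wins and pays the larger of the second-highest bid and the reserve.
Bids in order: 58,000 (#25) > 41,000 (#53) > 37,000 (#38) > 34,500 (#43) > 32,000 (#2) > 21,500 (#11) > …
#25 has the top bid at or above the reserve ($58,000).
max(second-highest $41,000, reserve $14,000) = $41,000; the reserve does not bind.

#25 pays $41,000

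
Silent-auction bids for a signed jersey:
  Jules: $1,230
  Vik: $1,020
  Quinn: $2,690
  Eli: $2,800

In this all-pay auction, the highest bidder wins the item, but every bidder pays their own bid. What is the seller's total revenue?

Total revenue: $7,740

Sorting bids: 2,800 (Eli) > 2,690 (Quinn) > 1,230 (Jules) > 1,020 (Vik)
Eli wins with the top bid; all bids are sunk regardless.
Every bidder forfeits their bid regardless of winning.
Revenue = 1,230 + 1,020 + 2,690 + 2,800 = $7,740.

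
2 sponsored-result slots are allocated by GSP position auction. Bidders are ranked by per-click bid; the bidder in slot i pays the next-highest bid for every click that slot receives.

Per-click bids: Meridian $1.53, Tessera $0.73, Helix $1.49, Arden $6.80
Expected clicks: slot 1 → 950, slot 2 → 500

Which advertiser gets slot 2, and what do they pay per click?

Meridian; $1.49 per click

Per-click bids in order: $6.80 (Arden) > $1.53 (Meridian) > $1.49 (Helix) > …
Slot 2 goes to the second-ranked bidder, Meridian, who pays the next bid down: $1.49/click.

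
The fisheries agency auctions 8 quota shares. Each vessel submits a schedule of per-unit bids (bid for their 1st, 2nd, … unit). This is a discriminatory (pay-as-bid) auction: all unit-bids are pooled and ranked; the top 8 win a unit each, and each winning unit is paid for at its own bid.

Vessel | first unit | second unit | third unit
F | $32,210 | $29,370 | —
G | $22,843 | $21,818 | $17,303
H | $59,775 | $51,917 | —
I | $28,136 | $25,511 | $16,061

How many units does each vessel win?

Pooled unit-bids ranked (top 8): 59,775 (H-1), 51,917 (H-2), 32,210 (F-1), 29,370 (F-2), 28,136 (I-1), 25,511 (I-2), 22,843 (G-1), 21,818 (G-2)
Next rejected bid: $17,303 (not a price — pay-as-bid).
Allocation: F 2, G 2, H 2, I 2.

F 2, G 2, H 2, I 2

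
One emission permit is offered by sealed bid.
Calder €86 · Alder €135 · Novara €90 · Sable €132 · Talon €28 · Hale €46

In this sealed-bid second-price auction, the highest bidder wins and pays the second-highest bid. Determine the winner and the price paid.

Rule: the highest bidder wins and pays the second-highest bid.
Bids in order: 135 (Alder) > 132 (Sable) > 90 (Novara) > 86 (Calder) > 46 (Hale) > 28 (Talon)
Alder is highest; pays the second-highest bid, €132.

Alder pays €132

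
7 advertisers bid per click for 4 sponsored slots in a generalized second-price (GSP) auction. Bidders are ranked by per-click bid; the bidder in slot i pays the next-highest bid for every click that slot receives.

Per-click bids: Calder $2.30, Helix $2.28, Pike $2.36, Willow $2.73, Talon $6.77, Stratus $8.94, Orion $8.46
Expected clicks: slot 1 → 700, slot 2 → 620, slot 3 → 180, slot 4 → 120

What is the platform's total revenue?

Sorting advertisers: $8.94 (Stratus) > $8.46 (Orion) > $6.77 (Talon) > $2.73 (Willow) > $2.36 (Pike) > …
Slot 1: Stratus pays $8.46 × 700 = $5922.00
Slot 2: Orion pays $6.77 × 620 = $4197.40
Slot 3: Talon pays $2.73 × 180 = $491.40
Slot 4: Willow pays $2.36 × 120 = $283.20
Total = $10894.00

Total revenue: $10894.00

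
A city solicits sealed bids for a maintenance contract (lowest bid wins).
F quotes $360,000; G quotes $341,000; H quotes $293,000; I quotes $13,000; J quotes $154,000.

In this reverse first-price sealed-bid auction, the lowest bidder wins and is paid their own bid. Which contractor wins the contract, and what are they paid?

I is paid $13,000

Bids in order: 13,000 (I) < 154,000 (J) < 293,000 (H) < 341,000 (G) < 360,000 (F)
I is lowest → is paid own bid, $13,000.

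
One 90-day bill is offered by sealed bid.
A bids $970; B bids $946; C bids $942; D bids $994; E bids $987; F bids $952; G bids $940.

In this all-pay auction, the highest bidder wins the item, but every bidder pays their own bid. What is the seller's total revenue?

Bids ranked: 994 (D) > 987 (E) > 970 (A) > 952 (F) > 946 (B) > 942 (C) > …
D wins with the top bid; all bids are sunk regardless.
Every bidder forfeits their bid regardless of winning.
Revenue = 970 + 946 + 942 + 994 + 987 + 952 + 940 = $6,731.

Total revenue: $6,731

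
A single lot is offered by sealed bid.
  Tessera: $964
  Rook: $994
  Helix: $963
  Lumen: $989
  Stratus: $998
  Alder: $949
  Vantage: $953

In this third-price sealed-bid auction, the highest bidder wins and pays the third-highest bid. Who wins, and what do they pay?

Stratus pays $989

Sorting bids: 998 (Stratus) > 994 (Rook) > 989 (Lumen) > 964 (Tessera) > 963 (Helix) > 953 (Vantage) > …
Stratus is highest; pays the third-highest bid, $989.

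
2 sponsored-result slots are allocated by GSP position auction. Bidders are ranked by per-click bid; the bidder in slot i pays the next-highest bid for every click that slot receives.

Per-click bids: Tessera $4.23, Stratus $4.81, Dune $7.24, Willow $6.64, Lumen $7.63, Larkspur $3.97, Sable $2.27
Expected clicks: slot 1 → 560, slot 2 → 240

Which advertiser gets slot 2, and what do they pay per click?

Sorting advertisers: $7.63 (Lumen) > $7.24 (Dune) > $6.64 (Willow) > …
Slot 2 goes to the second-ranked bidder, Dune, who pays the next bid down: $6.64/click.

Dune; $6.64 per click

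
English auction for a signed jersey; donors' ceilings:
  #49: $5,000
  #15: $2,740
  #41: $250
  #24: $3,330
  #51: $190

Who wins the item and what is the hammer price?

Limits in order: 5,000 (#49) > 3,330 (#24) > 2,740 (#15) > 250 (#41) > 190 (#51)
Bidding ends when #24 exits at $3,330; #49 takes it.

#49 wins at $3,330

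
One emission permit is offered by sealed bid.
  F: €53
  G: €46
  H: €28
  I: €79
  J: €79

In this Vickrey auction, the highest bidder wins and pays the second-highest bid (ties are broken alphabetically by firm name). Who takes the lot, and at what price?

I pays €79

Bids ranked: 79 (I) > 79 (J) > 53 (F) > 46 (G) > 28 (H)
Tie at €79 → I wins by tie-break.
I is highest; pays the second-highest bid, €79.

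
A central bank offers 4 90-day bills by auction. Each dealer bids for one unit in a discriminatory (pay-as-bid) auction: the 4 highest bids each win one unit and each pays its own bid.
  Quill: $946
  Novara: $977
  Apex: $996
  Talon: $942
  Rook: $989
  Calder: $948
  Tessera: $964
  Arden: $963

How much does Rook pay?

Rook pays $989

Bids ranked high→low: 996 (Apex), 989 (Rook), 977 (Novara), 964 (Tessera), 963 (Arden), 948 (Calder), …
Winners (4 units): Apex, Rook, Novara, Tessera.
Rook wins → own bid $989.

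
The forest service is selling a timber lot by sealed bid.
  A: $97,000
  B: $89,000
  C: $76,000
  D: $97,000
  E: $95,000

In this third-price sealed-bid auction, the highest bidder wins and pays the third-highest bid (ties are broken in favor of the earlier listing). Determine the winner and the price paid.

A pays $95,000

Bids in order: 97,000 (A) > 97,000 (D) > 95,000 (E) > 89,000 (B) > 76,000 (C)
A and D tie at $97,000; tie-break gives it to A.
A is highest; pays the third-highest bid, $95,000.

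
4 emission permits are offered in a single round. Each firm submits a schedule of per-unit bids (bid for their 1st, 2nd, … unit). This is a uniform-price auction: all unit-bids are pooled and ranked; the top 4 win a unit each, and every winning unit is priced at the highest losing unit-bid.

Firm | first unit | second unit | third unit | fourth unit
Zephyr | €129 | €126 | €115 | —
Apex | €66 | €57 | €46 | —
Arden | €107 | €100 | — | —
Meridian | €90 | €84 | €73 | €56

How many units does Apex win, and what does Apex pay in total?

All unit-bids, highest first — top 4: 129 (Zephyr-1), 126 (Zephyr-2), 115 (Zephyr-3), 107 (Arden-1)
The (k+1)-th unit-bid is €100.
Apex wins 0 unit(s) at €100 each.

Apex: 0 units, pays €0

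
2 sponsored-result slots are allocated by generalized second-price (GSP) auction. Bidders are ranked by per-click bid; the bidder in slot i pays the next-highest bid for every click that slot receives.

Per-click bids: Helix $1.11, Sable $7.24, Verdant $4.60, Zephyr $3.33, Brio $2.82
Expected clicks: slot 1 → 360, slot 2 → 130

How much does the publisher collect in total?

Total revenue: $2088.90

Sorting advertisers: $7.24 (Sable) > $4.60 (Verdant) > $3.33 (Zephyr) > …
Slot 1: Sable pays $4.60 × 360 = $1656.00
Slot 2: Verdant pays $3.33 × 130 = $432.90
Total = $2088.90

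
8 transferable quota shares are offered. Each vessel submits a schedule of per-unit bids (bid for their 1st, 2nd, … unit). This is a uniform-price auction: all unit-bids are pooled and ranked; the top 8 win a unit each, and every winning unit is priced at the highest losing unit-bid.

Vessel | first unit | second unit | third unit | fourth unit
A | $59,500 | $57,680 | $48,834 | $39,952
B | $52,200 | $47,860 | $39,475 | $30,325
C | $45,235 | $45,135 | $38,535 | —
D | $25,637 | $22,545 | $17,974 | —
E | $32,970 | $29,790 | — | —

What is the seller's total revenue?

Total revenue: $315,800

Pooled unit-bids ranked (top 8): 59,500 (A-1), 57,680 (A-2), 52,200 (B-1), 48,834 (A-3), 47,860 (B-2), 45,235 (C-1), 45,135 (C-2), 39,952 (A-4)
First bid not allocated: $39,475.
Allocation: A 4, B 2, C 2. Every unit priced at $39,475.
Revenue = 8 × 39,475 = $315,800.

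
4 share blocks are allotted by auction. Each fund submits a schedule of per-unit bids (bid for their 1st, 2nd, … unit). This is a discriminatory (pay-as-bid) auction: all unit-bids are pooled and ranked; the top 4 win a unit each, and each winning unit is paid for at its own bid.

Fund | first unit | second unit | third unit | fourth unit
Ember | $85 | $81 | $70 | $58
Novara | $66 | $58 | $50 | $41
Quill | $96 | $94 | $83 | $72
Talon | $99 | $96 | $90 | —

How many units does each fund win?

Pooled unit-bids ranked (top 4): 99 (Talon-1), 96 (Quill-1), 96 (Talon-2), 94 (Quill-2)
Next rejected bid: $90 (not a price — pay-as-bid).
Allocation: Quill 2, Talon 2.

Quill 2, Talon 2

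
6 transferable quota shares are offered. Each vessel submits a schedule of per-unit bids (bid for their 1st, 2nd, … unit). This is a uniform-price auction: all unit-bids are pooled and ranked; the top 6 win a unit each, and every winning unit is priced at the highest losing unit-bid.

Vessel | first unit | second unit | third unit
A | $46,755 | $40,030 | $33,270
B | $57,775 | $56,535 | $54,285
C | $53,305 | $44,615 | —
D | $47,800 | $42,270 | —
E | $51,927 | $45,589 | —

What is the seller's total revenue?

Pooled unit-bids ranked (top 6): 57,775 (B-1), 56,535 (B-2), 54,285 (B-3), 53,305 (C-1), 51,927 (E-1), 47,800 (D-1)
First bid not allocated: $46,755.
Allocation: B 3, C 1, D 1, E 1. Every unit priced at $46,755.
Revenue = 6 × 46,755 = $280,530.

Total revenue: $280,530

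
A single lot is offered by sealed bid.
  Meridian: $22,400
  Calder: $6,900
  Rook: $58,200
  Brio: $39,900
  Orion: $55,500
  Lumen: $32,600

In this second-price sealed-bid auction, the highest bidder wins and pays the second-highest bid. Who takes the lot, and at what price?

Second-price sealed-bid auction: the highest bidder wins and pays the second-highest bid.
Bids ranked: 58,200 (Rook) > 55,500 (Orion) > 39,900 (Brio) > 32,600 (Lumen) > 22,400 (Meridian) > 6,900 (Calder)
Rook wins with the highest bid; price is set by the runner-up at $55,500.

Rook pays $55,500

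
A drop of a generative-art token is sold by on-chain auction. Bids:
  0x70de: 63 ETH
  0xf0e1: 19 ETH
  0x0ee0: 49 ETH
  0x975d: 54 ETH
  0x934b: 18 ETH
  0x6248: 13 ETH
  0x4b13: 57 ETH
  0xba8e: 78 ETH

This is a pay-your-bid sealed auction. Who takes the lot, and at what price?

0xba8e pays 78 ETH

Rule: the highest bidder wins and pays their own bid.
Sorting bids: 78 (0xba8e) > 63 (0x70de) > 57 (0x4b13) > 54 (0x975d) > 49 (0x0ee0) > 19 (0xf0e1) > …
First-price: 0xba8e pays what they bid, 78 ETH.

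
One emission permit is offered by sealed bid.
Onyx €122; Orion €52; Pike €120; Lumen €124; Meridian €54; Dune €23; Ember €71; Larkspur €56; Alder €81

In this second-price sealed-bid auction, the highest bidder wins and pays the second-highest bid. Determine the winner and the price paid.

Sorting bids: 124 (Lumen) > 122 (Onyx) > 120 (Pike) > 81 (Alder) > 71 (Ember) > 56 (Larkspur) > …
Lumen wins with the highest bid; price is set by the runner-up at €122.

Lumen pays €122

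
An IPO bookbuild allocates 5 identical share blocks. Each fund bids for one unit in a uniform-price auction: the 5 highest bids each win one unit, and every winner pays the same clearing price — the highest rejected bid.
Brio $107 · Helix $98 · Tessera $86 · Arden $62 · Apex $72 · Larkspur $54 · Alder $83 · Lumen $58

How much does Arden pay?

Sorting: 107 (Brio), 98 (Helix), 86 (Tessera), 83 (Alder), 72 (Apex), 62 (Arden), 58 (Lumen), …
The 5 highest are Brio, Helix, Tessera, Alder, Apex.
Clearing price = highest rejected bid = $62.
Arden does not win → pays $0.

Arden pays $0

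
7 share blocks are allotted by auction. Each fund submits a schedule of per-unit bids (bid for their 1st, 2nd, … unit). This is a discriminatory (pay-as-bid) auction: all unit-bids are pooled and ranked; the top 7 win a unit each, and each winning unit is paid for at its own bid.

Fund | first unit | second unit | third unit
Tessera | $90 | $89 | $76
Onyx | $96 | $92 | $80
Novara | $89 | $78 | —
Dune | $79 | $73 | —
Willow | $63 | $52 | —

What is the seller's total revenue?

Merging the schedules and taking the best 7: 96 (Onyx-1), 92 (Onyx-2), 90 (Tessera-1), 89 (Tessera-2), 89 (Novara-1), 80 (Onyx-3), 79 (Dune-1)
Next rejected bid: $78 (not a price — pay-as-bid).
Each winning unit pays its own bid.
Revenue = 96 + 92 + 90 + 89 + 89 + 80 + 79 = $615.

Total revenue: $615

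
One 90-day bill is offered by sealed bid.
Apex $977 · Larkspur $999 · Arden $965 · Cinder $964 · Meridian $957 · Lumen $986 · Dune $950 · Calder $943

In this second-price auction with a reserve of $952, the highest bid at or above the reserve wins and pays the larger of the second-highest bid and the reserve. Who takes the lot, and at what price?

Bids in order: 999 (Larkspur) > 986 (Lumen) > 977 (Apex) > 965 (Arden) > 964 (Cinder) > 957 (Meridian) > …
Highest eligible bid: Larkspur at $999.
max(second-highest $986, reserve $952) = $986; the reserve does not bind.

Larkspur pays $986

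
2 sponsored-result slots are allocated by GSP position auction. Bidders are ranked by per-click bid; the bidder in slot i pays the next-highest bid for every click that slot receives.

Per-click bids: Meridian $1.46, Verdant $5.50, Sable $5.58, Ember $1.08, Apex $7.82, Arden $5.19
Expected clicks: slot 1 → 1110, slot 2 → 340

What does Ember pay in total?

Per-click bids in order: $7.82 (Apex) > $5.58 (Sable) > $5.50 (Verdant) > …
Ember ranks below slot 2 → no slot, pays nothing.

Ember pays $0.00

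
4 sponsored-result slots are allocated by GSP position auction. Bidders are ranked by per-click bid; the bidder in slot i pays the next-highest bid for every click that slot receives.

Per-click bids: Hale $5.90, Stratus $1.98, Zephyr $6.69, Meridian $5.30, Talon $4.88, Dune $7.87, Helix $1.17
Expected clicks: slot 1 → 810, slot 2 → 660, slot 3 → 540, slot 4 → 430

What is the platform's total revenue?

Ranked by bid: $7.87 (Dune) > $6.69 (Zephyr) > $5.90 (Hale) > $5.30 (Meridian) > $4.88 (Talon) > …
Slot 1: Dune pays $6.69 × 810 = $5418.90
Slot 2: Zephyr pays $5.90 × 660 = $3894.00
Slot 3: Hale pays $5.30 × 540 = $2862.00
Slot 4: Meridian pays $4.88 × 430 = $2098.40
Total = $14273.30

Total revenue: $14273.30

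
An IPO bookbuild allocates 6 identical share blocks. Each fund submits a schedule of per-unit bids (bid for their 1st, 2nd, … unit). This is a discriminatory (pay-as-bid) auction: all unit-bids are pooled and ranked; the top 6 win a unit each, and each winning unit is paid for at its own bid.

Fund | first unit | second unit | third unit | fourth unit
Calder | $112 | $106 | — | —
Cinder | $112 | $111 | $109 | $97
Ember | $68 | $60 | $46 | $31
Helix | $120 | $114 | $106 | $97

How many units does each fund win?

Pooled unit-bids ranked (top 6): 120 (Helix-1), 114 (Helix-2), 112 (Calder-1), 112 (Cinder-1), 111 (Cinder-2), 109 (Cinder-3)
Next rejected bid: $106 (not a price — pay-as-bid).
Allocation: Calder 1, Cinder 3, Helix 2.

Calder 1, Cinder 3, Helix 2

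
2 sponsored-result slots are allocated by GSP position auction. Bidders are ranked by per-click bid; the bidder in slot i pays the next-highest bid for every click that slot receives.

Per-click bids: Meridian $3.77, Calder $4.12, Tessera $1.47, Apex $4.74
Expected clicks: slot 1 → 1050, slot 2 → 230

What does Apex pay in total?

Ranked by bid: $4.74 (Apex) > $4.12 (Calder) > $3.77 (Meridian) > …
Apex holds slot 1 → pays next bid $4.12 × 1050 clicks = $4326.00.

Apex pays $4326.00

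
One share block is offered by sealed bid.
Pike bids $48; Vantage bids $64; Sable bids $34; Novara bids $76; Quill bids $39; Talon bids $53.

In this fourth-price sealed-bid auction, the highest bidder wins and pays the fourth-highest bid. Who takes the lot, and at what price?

Fourth-price sealed-bid auction: the highest bidder wins and pays the fourth-highest bid.
Bids ranked: 76 (Novara) > 64 (Vantage) > 53 (Talon) > 48 (Pike) > 39 (Quill) > 34 (Sable)
Novara wins; payment is bid #4 in the ranking = $48.

Novara pays $48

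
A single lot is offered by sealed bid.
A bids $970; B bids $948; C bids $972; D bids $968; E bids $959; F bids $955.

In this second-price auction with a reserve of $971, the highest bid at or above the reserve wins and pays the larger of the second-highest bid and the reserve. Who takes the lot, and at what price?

Rule: the highest bid at or above the reserve wins and pays the larger of the second-highest bid and the reserve.
Bids ranked: 972 (C) > 970 (A) > 968 (D) > 959 (E) > 955 (F) > 948 (B)
C has the top bid at or above the reserve ($972).
Second-highest bid $970 is below the reserve $971, so the reserve binds → payment $971.

C pays $971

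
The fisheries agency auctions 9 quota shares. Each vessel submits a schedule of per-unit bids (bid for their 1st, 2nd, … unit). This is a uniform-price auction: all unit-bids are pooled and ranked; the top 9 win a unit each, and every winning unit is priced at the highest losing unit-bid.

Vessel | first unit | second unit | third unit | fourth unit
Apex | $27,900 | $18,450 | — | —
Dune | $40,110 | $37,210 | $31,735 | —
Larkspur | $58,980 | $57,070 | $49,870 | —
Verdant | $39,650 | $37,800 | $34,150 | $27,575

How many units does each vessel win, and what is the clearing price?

Dune 3, Larkspur 3, Verdant 3; clearing price $27,900

Merging the schedules and taking the best 9: 58,980 (Larkspur-1), 57,070 (Larkspur-2), 49,870 (Larkspur-3), 40,110 (Dune-1), 39,650 (Verdant-1), 37,800 (Verdant-2), 37,210 (Dune-2), 34,150 (Verdant-3), 31,735 (Dune-3)
Highest rejected unit-bid = $27,900.
Allocation: Dune 3, Larkspur 3, Verdant 3.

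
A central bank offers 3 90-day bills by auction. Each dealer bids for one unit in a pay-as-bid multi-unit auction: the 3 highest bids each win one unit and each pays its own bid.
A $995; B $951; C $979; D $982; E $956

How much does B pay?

B pays $0

Sorting: 995 (A), 982 (D), 979 (C), 956 (E), 951 (B)
Top 3: A, D, C.
B does not win → $0.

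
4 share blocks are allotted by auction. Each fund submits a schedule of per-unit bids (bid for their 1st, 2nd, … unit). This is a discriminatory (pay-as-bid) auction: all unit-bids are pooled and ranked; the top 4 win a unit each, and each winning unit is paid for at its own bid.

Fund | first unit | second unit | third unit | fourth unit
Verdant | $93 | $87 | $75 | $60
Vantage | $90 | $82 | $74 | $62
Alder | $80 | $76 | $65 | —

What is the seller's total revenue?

Total revenue: $352

All unit-bids, highest first — top 4: 93 (Verdant-1), 90 (Vantage-1), 87 (Verdant-2), 82 (Vantage-2)
Next rejected bid: $80 (not a price — pay-as-bid).
Each winning unit pays its own bid.
Revenue = 93 + 90 + 87 + 82 = $352.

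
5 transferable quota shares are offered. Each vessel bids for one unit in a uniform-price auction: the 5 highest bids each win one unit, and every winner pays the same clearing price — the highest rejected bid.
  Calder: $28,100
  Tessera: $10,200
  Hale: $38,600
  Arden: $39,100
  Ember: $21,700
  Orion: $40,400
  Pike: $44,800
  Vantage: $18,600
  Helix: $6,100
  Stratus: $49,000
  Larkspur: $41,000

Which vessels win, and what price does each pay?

Stratus, Pike, Larkspur, Orion, Arden; each pays $38,600

Sorting: 49,000 (Stratus), 44,800 (Pike), 41,000 (Larkspur), 40,400 (Orion), 39,100 (Arden), 38,600 (Hale), 28,100 (Calder), …
Winners (5 units): Stratus, Pike, Larkspur, Orion, Arden.
Highest unsuccessful bid: $38,600 → clearing price.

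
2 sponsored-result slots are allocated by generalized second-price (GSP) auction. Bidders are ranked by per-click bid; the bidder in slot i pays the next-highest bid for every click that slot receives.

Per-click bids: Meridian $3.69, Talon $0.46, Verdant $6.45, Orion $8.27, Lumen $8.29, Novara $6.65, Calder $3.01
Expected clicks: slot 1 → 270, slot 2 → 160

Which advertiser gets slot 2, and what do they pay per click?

Orion; $6.65 per click

Ranked by bid: $8.29 (Lumen) > $8.27 (Orion) > $6.65 (Novara) > …
Slot 2 goes to the second-ranked bidder, Orion, who pays the next bid down: $6.65/click.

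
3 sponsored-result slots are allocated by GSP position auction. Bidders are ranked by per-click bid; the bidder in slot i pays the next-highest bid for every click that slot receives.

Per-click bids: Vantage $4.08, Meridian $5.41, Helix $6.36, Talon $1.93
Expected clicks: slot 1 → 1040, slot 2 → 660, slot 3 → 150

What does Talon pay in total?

Per-click bids in order: $6.36 (Helix) > $5.41 (Meridian) > $4.08 (Vantage) > $1.93 (Talon)
Talon ranks below slot 3 → no slot, pays nothing.

Talon pays $0.00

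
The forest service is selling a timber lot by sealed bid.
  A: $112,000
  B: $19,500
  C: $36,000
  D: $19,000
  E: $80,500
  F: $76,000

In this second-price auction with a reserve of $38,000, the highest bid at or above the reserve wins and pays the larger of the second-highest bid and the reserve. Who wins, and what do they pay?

A pays $80,500

Bids in order: 112,000 (A) > 80,500 (E) > 76,000 (F) > 36,000 (C) > 19,500 (B) > 19,000 (D)
Highest eligible bid: A at $112,000.
max(second-highest $80,500, reserve $38,000) = $80,500; the reserve does not bind.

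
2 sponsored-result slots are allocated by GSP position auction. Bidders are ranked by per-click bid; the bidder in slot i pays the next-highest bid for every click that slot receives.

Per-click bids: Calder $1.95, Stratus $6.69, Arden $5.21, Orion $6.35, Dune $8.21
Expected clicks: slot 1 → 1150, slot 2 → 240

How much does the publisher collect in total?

Sorting advertisers: $8.21 (Dune) > $6.69 (Stratus) > $6.35 (Orion) > …
Slot 1: Dune pays $6.69 × 1150 = $7693.50
Slot 2: Stratus pays $6.35 × 240 = $1524.00
Total = $9217.50

Total revenue: $9217.50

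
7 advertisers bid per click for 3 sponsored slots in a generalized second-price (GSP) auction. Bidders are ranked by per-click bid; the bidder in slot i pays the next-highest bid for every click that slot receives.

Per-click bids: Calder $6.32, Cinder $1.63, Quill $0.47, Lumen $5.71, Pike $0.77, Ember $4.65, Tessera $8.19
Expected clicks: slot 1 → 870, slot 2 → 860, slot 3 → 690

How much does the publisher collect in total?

Total revenue: $13617.50

Per-click bids in order: $8.19 (Tessera) > $6.32 (Calder) > $5.71 (Lumen) > $4.65 (Ember) > …
Slot 1: Tessera pays $6.32 × 870 = $5498.40
Slot 2: Calder pays $5.71 × 860 = $4910.60
Slot 3: Lumen pays $4.65 × 690 = $3208.50
Total = $13617.50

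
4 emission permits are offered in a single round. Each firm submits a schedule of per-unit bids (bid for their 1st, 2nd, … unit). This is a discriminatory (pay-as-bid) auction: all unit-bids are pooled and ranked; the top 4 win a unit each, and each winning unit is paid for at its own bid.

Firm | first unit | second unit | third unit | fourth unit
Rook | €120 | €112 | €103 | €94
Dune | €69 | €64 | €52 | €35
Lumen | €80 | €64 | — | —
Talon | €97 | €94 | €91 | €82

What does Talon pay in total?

Talon pays €97

All unit-bids, highest first — top 4: 120 (Rook-1), 112 (Rook-2), 103 (Rook-3), 97 (Talon-1)
Next rejected bid: €94 (not a price — pay-as-bid).
Talon's winning unit-bids: 97 = €97.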